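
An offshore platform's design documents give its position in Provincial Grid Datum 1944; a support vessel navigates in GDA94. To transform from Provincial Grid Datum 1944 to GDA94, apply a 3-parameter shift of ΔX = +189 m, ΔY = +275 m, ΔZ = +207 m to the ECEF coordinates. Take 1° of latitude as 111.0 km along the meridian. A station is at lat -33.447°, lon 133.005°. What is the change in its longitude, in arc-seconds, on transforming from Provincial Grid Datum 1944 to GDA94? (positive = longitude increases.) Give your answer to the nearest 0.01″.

sin φ = -0.551165, cos φ = 0.834396, sin λ = 0.731294, cos λ = -0.682062.
East component: ΔE = −sin λ·ΔX + cos λ·ΔY = −(0.731294)(189) + (-0.682062)(275) = -325.78 m.
1° of latitude spans 111000 m; at latitude φ, 1° of longitude spans that × cos φ = 92618.0 m, so Δλ = -325.78 / 92618.0 × 3600 = -12.663″.

Δλ = -12.66″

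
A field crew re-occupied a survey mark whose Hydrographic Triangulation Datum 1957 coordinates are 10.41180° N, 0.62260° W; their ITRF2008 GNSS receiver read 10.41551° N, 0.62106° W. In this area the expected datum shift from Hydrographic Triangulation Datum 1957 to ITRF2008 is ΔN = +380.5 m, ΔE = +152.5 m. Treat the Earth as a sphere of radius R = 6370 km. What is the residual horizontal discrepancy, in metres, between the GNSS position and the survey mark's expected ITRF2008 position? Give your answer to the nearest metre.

Observed coordinate differences: Δφ = +0.00371°, Δλ = +0.00154°.
Converting to metres (1° lat = 111177 m, cos φ = 0.983534): observed ΔN = 412.5 m, observed ΔE = 168.4 m.
Subtracting the expected shift leaves a residual of 412.5 − (380.5) = 32.0 m north and 168.4 − (152.5) = 15.9 m east.
Residual distance = √(32.0² + 15.9²) = 35.7 m.

36 m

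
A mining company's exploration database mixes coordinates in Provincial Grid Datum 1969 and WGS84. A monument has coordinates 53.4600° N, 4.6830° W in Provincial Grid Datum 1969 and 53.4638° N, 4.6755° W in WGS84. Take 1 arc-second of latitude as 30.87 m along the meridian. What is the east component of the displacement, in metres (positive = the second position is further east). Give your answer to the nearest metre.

ΔE = 496 m

Δφ = 53.4638° − 53.4600° = +0.0038°; Δλ = -4.6755° − -4.6830° = +0.0075°.
1° of latitude = 3600 × 30.87 = 111132 m.
ΔN = Δφ × 111132 = 422.3 m; ΔE = Δλ × 111132 × cos(53.4600°) = +0.0075 × 111132 × 0.595384 = 496.2 m.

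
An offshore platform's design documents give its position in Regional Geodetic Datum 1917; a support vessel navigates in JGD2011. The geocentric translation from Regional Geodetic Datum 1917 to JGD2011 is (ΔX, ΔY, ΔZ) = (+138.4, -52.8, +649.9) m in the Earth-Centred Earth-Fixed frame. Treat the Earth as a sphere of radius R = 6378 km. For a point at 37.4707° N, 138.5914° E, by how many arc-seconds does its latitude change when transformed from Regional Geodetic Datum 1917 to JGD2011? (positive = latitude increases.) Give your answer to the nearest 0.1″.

sin φ = 0.608356, cos φ = 0.793665, sin λ = 0.661424, cos λ = -0.750012.
North component: ΔN = −sin φ cos λ·ΔX − sin φ sin λ·ΔY + cos φ·ΔZ = −(0.608356)(-0.750012)(138.4) − (0.608356)(0.661424)(-52.8) + (0.793665)(649.9) = 600.20 m.
1° of latitude spans πR/180 = 111317 m, so Δφ = 600.20 / 111317 × 3600 = 19.410″.

Δφ = 19.4″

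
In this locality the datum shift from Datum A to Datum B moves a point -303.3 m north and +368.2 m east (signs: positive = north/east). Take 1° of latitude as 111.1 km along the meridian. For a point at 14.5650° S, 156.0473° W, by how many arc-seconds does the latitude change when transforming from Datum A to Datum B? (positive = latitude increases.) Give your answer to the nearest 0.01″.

Δφ = -9.83″

1° of latitude = 111.1 km, so Δφ = -303.3 / 111100 = -0.0027300° = -9.828″.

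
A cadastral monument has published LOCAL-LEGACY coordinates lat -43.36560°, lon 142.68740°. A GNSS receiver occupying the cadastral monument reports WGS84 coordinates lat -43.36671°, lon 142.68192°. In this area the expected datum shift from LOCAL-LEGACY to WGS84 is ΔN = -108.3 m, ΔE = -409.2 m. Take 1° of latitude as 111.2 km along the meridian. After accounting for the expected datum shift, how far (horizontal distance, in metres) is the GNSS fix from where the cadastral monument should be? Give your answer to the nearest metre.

37 m

Observed coordinate differences: Δφ = -0.00111°, Δλ = -0.00548°.
Converting to metres (1° lat = 111200 m, cos φ = 0.726987): observed ΔN = -123.4 m, observed ΔE = -443.0 m.
Subtracting the expected shift leaves a residual of -123.4 − (-108.3) = -15.1 m north and -443.0 − (-409.2) = -33.8 m east.
Residual distance = √((-15.1)² + (-33.8)²) = 37.0 m.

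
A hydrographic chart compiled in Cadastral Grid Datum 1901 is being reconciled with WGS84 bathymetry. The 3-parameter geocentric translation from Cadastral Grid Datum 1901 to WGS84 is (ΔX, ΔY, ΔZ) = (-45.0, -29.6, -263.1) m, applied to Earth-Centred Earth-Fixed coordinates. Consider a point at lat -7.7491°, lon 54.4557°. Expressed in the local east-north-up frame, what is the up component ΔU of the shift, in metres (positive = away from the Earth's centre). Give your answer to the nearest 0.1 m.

The local up (radial) axis is (cos φ cos λ, cos φ sin λ, sin φ), giving ΔU = -25.921 − 23.865 + 35.475 = -14.31 m.

ΔU = -14.3 m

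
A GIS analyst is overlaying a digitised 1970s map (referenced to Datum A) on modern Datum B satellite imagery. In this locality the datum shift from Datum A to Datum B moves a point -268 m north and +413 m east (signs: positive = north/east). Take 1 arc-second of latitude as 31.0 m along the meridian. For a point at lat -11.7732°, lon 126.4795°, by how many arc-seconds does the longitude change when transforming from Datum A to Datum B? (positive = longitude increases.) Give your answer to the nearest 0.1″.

At latitude -11.7732°, cos φ = 0.978963.
1″ of longitude at this latitude = 31.00 × cos φ = 30.3479 m, so Δλ = 413.0 / 30.3479 = 13.609″.

Δλ = 13.6″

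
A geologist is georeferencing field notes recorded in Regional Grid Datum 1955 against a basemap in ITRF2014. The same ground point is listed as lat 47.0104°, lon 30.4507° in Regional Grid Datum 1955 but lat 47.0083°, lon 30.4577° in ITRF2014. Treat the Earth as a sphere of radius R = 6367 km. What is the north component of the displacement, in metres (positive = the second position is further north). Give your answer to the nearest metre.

ΔN = -233 m

Δφ = 47.0083° − 47.0104° = -0.0021°; Δλ = 30.4577° − 30.4507° = +0.0070°.
1° along a meridian = πR/180 = 111125 m.
ΔN = Δφ × 111125 = -233.4 m; ΔE = Δλ × 111125 × cos(47.0104°) = +0.0070 × 111125 × 0.681866 = 530.4 m.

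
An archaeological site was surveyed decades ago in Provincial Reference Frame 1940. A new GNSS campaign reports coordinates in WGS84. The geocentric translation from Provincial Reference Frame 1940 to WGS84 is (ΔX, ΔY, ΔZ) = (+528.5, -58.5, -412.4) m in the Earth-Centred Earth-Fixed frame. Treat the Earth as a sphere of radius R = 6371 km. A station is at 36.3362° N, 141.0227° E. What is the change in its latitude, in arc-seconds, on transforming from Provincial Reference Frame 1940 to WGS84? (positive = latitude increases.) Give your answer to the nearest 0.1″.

sin φ = 0.592522, cos φ = 0.805554, sin λ = 0.629012, cos λ = -0.777395.
North component: ΔN = −sin φ cos λ·ΔX − sin φ sin λ·ΔY + cos φ·ΔZ = −(0.592522)(-0.777395)(528.5) − (0.592522)(0.629012)(-58.5) + (0.805554)(-412.4) = -66.97 m.
1° of latitude spans πR/180 = 111195 m, so Δφ = -66.97 / 111195 × 3600 = -2.168″.

Δφ = -2.2″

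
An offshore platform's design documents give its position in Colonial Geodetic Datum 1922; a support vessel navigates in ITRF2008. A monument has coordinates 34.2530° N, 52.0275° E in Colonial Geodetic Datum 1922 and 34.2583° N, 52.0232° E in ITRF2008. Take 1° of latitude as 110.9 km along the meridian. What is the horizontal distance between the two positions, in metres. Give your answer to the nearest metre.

Δφ = 34.2583° − 34.2530° = +0.0053°; Δλ = 52.0232° − 52.0275° = -0.0043°.
ΔN = Δφ × 110900 = 587.8 m; ΔE = Δλ × 110900 × cos(34.2530°) = -0.0043 × 110900 × 0.826560 = -394.2 m.
Distance = √(ΔE² + ΔN²) = √((-394.2)² + 587.8²) = 707.7 m.

708 m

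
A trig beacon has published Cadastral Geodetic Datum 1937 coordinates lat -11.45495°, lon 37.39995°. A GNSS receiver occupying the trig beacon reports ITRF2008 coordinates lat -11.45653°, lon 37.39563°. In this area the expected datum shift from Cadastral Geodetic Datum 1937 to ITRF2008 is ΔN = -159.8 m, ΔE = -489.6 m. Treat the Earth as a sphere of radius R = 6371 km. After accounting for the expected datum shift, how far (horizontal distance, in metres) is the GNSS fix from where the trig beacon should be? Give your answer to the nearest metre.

Observed coordinate differences: Δφ = -0.00158°, Δλ = -0.00432°.
Converting to metres (1° lat = 111195 m, cos φ = 0.980081): observed ΔN = -175.7 m, observed ΔE = -470.8 m.
Subtracting the expected shift leaves a residual of -175.7 − (-159.8) = -15.9 m north and -470.8 − (-489.6) = 18.8 m east.
Residual distance = √((-15.9)² + 18.8²) = 24.6 m.

25 m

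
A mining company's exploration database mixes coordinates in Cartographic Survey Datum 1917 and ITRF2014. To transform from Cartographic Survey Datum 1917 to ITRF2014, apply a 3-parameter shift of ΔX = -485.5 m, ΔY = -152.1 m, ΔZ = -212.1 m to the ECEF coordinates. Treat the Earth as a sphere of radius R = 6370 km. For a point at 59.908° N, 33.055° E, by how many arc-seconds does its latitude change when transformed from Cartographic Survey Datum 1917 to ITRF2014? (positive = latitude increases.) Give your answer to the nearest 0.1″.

Δφ = 10.3″

sin φ = 0.865221, cos φ = 0.501390, sin λ = 0.545444, cos λ = 0.838147.
North component: ΔN = −sin φ cos λ·ΔX − sin φ sin λ·ΔY + cos φ·ΔZ = −(0.865221)(0.838147)(-485.5) − (0.865221)(0.545444)(-152.1) + (0.501390)(-212.1) = 317.51 m.
1° of latitude spans πR/180 = 111177 m, so Δφ = 317.51 / 111177 × 3600 = 10.281″.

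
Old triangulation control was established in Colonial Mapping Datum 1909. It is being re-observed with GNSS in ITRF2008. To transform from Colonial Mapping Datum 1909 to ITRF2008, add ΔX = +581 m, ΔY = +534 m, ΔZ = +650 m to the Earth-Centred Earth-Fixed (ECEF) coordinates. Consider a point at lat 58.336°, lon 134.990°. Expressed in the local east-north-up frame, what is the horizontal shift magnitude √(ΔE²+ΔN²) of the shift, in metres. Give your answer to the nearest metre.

871 m

At φ = 58.336°, λ = 134.990°: sin φ = 0.851141, cos φ = 0.524937, sin λ = 0.707230, cos λ = -0.706983.
ΔE = −sin λ·ΔX + cos λ·ΔY = −(0.707230)·(581) + (-0.706983)·(534) = -788.43 m.
ΔN = −sin φ cos λ·ΔX − sin φ sin λ·ΔY + cos φ·ΔZ = −(0.851141)(-0.706983)(581) − (0.851141)(0.707230)(534) + (0.524937)(650) = 369.38 m.
Horizontal magnitude = √(ΔE² + ΔN²) = √((-788.43)² + 369.38²) = 870.67 m.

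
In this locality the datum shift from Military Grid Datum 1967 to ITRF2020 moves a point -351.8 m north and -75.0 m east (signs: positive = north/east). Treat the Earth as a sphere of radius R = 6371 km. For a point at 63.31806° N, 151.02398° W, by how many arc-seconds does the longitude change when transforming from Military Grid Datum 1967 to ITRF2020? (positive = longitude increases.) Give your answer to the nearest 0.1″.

Δλ = -5.4″

At latitude 63.31806°, cos φ = 0.449037.
One radian of longitude at latitude φ spans R cos φ, so Δλ = ΔE / (R cos φ) = -75.0 / (6371000 × 0.449037) = -2.6216e-05 rad = -5.407″.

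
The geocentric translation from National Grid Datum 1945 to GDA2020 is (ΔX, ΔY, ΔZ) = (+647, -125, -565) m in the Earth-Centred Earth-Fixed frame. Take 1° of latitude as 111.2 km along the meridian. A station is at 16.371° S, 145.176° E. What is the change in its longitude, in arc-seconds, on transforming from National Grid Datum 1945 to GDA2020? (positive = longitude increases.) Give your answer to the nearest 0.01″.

Δλ = -9.00″

sin φ = -0.281856, cos φ = 0.959457, sin λ = 0.571057, cos λ = -0.820910.
East component: ΔE = −sin λ·ΔX + cos λ·ΔY = −(0.571057)(647) + (-0.820910)(-125) = -266.86 m.
1° of latitude spans 111200 m; at latitude φ, 1° of longitude spans that × cos φ = 106691.6 m, so Δλ = -266.86 / 106691.6 × 3600 = -9.004″.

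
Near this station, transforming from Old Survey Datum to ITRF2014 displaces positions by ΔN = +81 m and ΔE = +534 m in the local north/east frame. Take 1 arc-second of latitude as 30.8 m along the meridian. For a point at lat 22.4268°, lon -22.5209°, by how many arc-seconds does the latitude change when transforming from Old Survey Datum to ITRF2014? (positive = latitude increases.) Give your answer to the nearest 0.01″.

1″ of latitude = 30.80 m, so Δφ = 81.0 / 30.80 = 2.630″.

Δφ = 2.63″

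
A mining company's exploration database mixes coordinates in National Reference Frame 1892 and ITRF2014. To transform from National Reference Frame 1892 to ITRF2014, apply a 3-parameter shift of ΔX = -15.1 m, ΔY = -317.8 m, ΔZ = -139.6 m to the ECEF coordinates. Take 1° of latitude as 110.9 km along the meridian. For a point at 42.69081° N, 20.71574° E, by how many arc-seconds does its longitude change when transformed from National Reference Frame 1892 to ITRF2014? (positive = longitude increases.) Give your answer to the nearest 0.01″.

sin φ = 0.678042, cos φ = 0.735023, sin λ = 0.353732, cos λ = 0.935347.
East component: ΔE = −sin λ·ΔX + cos λ·ΔY = −(0.353732)(-15.1) + (0.935347)(-317.8) = -291.91 m.
1° of latitude spans 110900 m; at latitude φ, 1° of longitude spans that × cos φ = 81514.1 m, so Δλ = -291.91 / 81514.1 × 3600 = -12.892″.

Δλ = -12.89″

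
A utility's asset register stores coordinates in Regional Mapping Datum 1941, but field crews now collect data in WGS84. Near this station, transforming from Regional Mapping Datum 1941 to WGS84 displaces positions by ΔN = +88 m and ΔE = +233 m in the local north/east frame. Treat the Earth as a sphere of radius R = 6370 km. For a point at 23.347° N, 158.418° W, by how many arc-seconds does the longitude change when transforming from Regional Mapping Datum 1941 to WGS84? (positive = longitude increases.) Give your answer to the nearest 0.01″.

At latitude 23.347°, cos φ = 0.918122.
One radian of longitude at latitude φ spans R cos φ, so Δλ = ΔE / (R cos φ) = 233.0 / (6370000 × 0.918122) = 3.9840e-05 rad = 8.218″.

Δλ = 8.22″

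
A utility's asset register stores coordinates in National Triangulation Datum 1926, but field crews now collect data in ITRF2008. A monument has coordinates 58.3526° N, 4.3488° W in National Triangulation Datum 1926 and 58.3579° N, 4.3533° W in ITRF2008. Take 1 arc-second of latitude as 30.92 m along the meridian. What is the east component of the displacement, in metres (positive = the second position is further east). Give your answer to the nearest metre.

Δφ = 58.3579° − 58.3526° = +0.0053°; Δλ = -4.3533° − -4.3488° = -0.0045°.
1° of latitude = 3600 × 30.92 = 111312 m.
ΔN = Δφ × 111312 = 590.0 m; ΔE = Δλ × 111312 × cos(58.3526°) = -0.0045 × 111312 × 0.524690 = -262.8 m.

ΔE = -263 m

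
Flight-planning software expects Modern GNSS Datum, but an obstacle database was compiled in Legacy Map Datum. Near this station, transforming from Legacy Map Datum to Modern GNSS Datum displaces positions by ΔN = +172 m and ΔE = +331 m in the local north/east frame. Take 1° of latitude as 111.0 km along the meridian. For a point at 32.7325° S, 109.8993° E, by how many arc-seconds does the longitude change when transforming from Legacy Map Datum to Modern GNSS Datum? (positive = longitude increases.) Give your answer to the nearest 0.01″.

At latitude -32.7325°, cos φ = 0.841204.
1° of longitude at this latitude = 111.0 × cos φ = 93.37 km, so Δλ = 331.0 / 93373.7 = 0.0035449° = 12.762″.

Δλ = 12.76″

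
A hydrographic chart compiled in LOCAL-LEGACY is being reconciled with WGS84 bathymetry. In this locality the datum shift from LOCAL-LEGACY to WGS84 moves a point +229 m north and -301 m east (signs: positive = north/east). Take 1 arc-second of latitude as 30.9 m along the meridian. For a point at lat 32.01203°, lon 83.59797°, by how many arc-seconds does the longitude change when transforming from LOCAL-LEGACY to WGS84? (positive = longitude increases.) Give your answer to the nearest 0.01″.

Δλ = -11.49″

At latitude 32.01203°, cos φ = 0.847937.
1″ of longitude at this latitude = 30.90 × cos φ = 26.2012 m, so Δλ = -301.0 / 26.2012 = -11.488″.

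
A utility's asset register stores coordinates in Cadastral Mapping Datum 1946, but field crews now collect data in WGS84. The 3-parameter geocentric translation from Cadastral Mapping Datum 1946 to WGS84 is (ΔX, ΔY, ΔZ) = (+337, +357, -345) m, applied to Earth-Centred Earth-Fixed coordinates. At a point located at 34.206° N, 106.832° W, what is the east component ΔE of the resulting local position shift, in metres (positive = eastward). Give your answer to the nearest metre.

The local east axis at (φ, λ) is (−sin λ, cos λ, 0), so ΔE = −sin(-106.832°)·337 + cos(-106.832°)·357 = 219.19 m.

ΔE = 219 m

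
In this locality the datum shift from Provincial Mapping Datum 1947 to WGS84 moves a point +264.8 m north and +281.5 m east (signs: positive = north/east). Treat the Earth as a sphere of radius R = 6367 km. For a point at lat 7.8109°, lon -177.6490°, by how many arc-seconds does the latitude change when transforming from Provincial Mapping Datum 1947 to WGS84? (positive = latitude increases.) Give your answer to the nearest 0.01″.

On a sphere of radius R, 1 rad of latitude = R, so Δφ = ΔN / R = 264.8 / 6367000 = 4.1589e-05 rad = 8.578″.

Δφ = 8.58″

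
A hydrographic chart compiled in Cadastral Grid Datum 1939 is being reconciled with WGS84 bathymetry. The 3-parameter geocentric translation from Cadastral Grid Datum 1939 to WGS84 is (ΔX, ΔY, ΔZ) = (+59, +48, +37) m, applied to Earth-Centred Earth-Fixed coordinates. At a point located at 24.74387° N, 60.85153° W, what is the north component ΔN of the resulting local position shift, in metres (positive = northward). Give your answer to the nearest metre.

At φ = 24.74387°, λ = -60.85153°: sin φ = 0.418563, cos φ = 0.908188, sin λ = -0.873360, cos λ = 0.487074.
ΔN = −sin φ cos λ·ΔX − sin φ sin λ·ΔY + cos φ·ΔZ = −(0.418563)(0.487074)(59) − (0.418563)(-0.873360)(48) + (0.908188)(37) = 39.12 m.

ΔN = 39 m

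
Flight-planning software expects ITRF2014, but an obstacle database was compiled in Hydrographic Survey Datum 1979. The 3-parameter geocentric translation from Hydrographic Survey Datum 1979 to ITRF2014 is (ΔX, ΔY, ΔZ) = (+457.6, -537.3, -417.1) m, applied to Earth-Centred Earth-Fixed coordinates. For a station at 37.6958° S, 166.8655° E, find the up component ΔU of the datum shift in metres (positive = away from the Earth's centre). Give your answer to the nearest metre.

At φ = -37.6958°, λ = 166.8655°: sin φ = -0.611469, cos φ = 0.791268, sin λ = 0.227238, cos λ = -0.973839.
ΔU = cos φ cos λ·ΔX + cos φ sin λ·ΔY + sin φ·ΔZ = (0.791268)(-0.973839)(457.6) + (0.791268)(0.227238)(-537.3) + (-0.611469)(-417.1) = -194.18 m.

ΔU = -194 m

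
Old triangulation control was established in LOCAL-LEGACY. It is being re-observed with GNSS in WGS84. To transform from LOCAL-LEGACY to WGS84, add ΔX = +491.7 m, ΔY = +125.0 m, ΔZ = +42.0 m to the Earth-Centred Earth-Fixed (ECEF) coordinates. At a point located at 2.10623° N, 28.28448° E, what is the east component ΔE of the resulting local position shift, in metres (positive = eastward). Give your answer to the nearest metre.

The local east axis at (φ, λ) is (−sin λ, cos λ, 0), so ΔE = −sin(28.28448°)·491.7 + cos(28.28448°)·125.0 = -122.92 m.

ΔE = -123 m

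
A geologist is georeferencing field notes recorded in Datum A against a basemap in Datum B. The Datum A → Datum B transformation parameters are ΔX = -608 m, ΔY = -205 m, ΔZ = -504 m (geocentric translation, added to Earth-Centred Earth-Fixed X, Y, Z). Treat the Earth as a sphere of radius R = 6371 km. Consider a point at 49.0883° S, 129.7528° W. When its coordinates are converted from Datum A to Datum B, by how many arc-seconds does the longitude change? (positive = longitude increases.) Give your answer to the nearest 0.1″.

sin φ = -0.755720, cos φ = 0.654895, sin λ = -0.768811, cos λ = -0.639477.
East component: ΔE = −sin λ·ΔX + cos λ·ΔY = −(-0.768811)(-608) + (-0.639477)(-205) = -336.34 m.
1° of latitude spans πR/180 = 111195 m; at latitude φ, 1° of longitude spans that × cos φ = 72821.0 m, so Δλ = -336.34 / 72821.0 × 3600 = -16.628″.

Δλ = -16.6″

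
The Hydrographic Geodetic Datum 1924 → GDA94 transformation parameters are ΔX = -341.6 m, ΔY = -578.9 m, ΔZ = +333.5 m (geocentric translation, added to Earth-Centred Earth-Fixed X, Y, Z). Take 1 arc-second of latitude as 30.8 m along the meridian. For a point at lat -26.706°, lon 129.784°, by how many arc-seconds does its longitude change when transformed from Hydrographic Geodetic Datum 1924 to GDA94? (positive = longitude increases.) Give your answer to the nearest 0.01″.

Δλ = 23.00″

sin φ = -0.449413, cos φ = 0.893324, sin λ = 0.768462, cos λ = -0.639895.
East component: ΔE = −sin λ·ΔX + cos λ·ΔY = −(0.768462)(-341.6) + (-0.639895)(-578.9) = 632.94 m.
1° of latitude spans 3600 × 30.80 = 110880 m; at latitude φ, 1° of longitude spans that × cos φ = 99051.8 m, so Δλ = 632.94 / 99051.8 × 3600 = 23.004″.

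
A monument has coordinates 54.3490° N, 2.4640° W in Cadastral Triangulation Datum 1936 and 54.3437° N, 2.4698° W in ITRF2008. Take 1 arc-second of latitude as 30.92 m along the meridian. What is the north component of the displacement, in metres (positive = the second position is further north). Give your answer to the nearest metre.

ΔN = -590 m

Δφ = 54.3437° − 54.3490° = -0.0053°; Δλ = -2.4698° − -2.4640° = -0.0058°.
1° of latitude = 3600 × 30.92 = 111312 m.
ΔN = Δφ × 111312 = -590.0 m; ΔE = Δλ × 111312 × cos(54.3490°) = -0.0058 × 111312 × 0.582846 = -376.3 m.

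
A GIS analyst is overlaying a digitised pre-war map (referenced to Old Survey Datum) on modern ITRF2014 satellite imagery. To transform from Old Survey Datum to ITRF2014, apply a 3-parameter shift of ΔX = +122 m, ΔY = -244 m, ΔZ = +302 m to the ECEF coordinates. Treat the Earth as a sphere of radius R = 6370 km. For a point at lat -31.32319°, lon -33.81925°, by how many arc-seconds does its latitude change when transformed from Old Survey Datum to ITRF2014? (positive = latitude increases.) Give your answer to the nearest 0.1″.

sin φ = -0.519865, cos φ = 0.854248, sin λ = -0.556575, cos λ = 0.830798.
North component: ΔN = −sin φ cos λ·ΔX − sin φ sin λ·ΔY + cos φ·ΔZ = −(-0.519865)(0.830798)(122) − (-0.519865)(-0.556575)(-244) + (0.854248)(302) = 381.28 m.
1° of latitude spans πR/180 = 111177 m, so Δφ = 381.28 / 111177 × 3600 = 12.346″.

Δφ = 12.3″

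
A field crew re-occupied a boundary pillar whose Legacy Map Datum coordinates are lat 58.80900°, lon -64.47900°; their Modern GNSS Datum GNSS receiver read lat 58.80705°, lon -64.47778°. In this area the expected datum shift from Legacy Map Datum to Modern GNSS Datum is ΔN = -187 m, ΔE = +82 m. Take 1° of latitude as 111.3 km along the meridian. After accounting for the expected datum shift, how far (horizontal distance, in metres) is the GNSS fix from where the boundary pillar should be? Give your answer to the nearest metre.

32 m

Observed coordinate differences: Δφ = -0.00195°, Δλ = +0.00122°.
Converting to metres (1° lat = 111300 m, cos φ = 0.517893): observed ΔN = -217.0 m, observed ΔE = 70.3 m.
Subtracting the expected shift leaves a residual of -217.0 − (-187) = -30.0 m north and 70.3 − (82) = -11.7 m east.
Residual distance = √((-30.0)² + (-11.7)²) = 32.2 m.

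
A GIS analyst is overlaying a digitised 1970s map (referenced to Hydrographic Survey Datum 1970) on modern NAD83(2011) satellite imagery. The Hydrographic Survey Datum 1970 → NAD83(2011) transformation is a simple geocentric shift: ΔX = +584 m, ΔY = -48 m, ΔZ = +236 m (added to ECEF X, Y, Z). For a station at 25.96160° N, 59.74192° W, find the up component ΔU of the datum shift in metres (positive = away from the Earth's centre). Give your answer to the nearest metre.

The local up (radial) axis is (cos φ cos λ, cos φ sin λ, sin φ), giving ΔU = 264.579 + 37.277 + 103.313 = 405.17 m.

ΔU = 405 m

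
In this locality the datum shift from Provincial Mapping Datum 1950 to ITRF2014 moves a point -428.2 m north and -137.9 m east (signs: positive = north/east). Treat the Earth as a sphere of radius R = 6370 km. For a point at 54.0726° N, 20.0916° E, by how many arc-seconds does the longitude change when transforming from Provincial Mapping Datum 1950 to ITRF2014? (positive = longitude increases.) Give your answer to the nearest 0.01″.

Δλ = -7.61″

At latitude 54.0726°, cos φ = 0.586760.
One radian of longitude at latitude φ spans R cos φ, so Δλ = ΔE / (R cos φ) = -137.9 / (6370000 × 0.586760) = -3.6895e-05 rad = -7.610″.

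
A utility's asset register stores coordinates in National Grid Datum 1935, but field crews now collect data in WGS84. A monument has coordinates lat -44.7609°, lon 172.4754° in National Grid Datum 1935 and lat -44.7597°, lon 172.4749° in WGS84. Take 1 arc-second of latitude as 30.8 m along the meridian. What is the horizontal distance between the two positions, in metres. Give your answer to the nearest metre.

139 m

Δφ = -44.7597° − -44.7609° = +0.0012°; Δλ = 172.4749° − 172.4754° = -0.0005°.
1° of latitude = 3600 × 30.80 = 110880 m.
ΔN = Δφ × 110880 = 133.1 m; ΔE = Δλ × 110880 × cos(-44.7609°) = -0.0005 × 110880 × 0.710051 = -39.4 m.
Distance = √(ΔE² + ΔN²) = √((-39.4)² + 133.1²) = 138.8 m.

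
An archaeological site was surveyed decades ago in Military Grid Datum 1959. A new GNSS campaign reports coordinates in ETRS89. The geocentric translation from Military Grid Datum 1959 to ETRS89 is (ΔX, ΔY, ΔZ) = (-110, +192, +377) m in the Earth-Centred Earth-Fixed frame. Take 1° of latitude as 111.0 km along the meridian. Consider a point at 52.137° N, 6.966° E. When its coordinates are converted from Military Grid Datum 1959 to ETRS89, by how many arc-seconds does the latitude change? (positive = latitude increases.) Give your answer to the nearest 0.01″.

sin φ = 0.789481, cos φ = 0.613776, sin λ = 0.121280, cos λ = 0.992618.
North component: ΔN = −sin φ cos λ·ΔX − sin φ sin λ·ΔY + cos φ·ΔZ = −(0.789481)(0.992618)(-110) − (0.789481)(0.121280)(192) + (0.613776)(377) = 299.21 m.
1° of latitude spans 111000 m, so Δφ = 299.21 / 111000 × 3600 = 9.704″.

Δφ = 9.70″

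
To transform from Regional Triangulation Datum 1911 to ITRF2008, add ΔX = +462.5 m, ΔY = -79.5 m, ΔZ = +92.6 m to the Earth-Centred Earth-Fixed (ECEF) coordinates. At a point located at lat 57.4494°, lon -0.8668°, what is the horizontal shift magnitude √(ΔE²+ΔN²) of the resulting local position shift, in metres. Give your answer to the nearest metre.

At φ = 57.4494°, λ = -0.8668°: sin φ = 0.842917, cos φ = 0.538044, sin λ = -0.015128, cos λ = 0.999886.
ΔE = −sin λ·ΔX + cos λ·ΔY = −(-0.015128)·(462.5) + (0.999886)·(-79.5) = -72.49 m.
ΔN = −sin φ cos λ·ΔX − sin φ sin λ·ΔY + cos φ·ΔZ = −(0.842917)(0.999886)(462.5) − (0.842917)(-0.015128)(-79.5) + (0.538044)(92.6) = -341.00 m.
Horizontal magnitude = √(ΔE² + ΔN²) = √((-72.49)² + (-341.00)²) = 348.62 m.

349 m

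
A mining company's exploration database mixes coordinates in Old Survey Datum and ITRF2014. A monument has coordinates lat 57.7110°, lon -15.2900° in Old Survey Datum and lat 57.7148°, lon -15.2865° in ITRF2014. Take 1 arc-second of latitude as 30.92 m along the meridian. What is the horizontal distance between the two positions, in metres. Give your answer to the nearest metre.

471 m

Δφ = 57.7148° − 57.7110° = +0.0038°; Δλ = -15.2865° − -15.2900° = +0.0035°.
1° of latitude = 3600 × 30.92 = 111312 m.
ΔN = Δφ × 111312 = 423.0 m; ΔE = Δλ × 111312 × cos(57.7110°) = +0.0035 × 111312 × 0.534190 = 208.1 m.
Distance = √(ΔE² + ΔN²) = √(208.1² + 423.0²) = 471.4 m.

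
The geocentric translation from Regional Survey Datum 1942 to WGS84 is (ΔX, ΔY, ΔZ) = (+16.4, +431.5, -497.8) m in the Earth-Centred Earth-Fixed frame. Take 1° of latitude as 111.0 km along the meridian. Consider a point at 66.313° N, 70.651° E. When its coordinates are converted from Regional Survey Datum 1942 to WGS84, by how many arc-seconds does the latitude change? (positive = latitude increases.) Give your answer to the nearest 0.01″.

Δφ = -18.74″

sin φ = 0.915754, cos φ = 0.401740, sin λ = 0.943518, cos λ = 0.331321.
North component: ΔN = −sin φ cos λ·ΔX − sin φ sin λ·ΔY + cos φ·ΔZ = −(0.915754)(0.331321)(16.4) − (0.915754)(0.943518)(431.5) + (0.401740)(-497.8) = -577.79 m.
1° of latitude spans 111000 m, so Δφ = -577.79 / 111000 × 3600 = -18.739″.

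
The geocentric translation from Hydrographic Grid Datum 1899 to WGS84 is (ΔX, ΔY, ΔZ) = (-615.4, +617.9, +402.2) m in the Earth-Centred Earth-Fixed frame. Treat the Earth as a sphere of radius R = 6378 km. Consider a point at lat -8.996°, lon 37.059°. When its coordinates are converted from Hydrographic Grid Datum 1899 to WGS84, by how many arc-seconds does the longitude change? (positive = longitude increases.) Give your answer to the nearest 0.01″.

sin φ = -0.156366, cos φ = 0.987699, sin λ = 0.602637, cos λ = 0.798015.
East component: ΔE = −sin λ·ΔX + cos λ·ΔY = −(0.602637)(-615.4) + (0.798015)(617.9) = 863.96 m.
1° of latitude spans πR/180 = 111317 m; at latitude φ, 1° of longitude spans that × cos φ = 109947.8 m, so Δλ = 863.96 / 109947.8 × 3600 = 28.288″.

Δλ = 28.29″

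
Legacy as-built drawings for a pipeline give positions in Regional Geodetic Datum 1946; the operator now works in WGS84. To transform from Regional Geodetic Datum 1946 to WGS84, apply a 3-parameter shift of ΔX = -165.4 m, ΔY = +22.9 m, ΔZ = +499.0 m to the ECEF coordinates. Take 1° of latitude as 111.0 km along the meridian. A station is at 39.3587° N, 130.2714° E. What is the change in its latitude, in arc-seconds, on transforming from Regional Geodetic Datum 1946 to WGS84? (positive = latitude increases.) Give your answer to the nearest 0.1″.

sin φ = 0.634173, cos φ = 0.773191, sin λ = 0.762991, cos λ = -0.646409.
North component: ΔN = −sin φ cos λ·ΔX − sin φ sin λ·ΔY + cos φ·ΔZ = −(0.634173)(-0.646409)(-165.4) − (0.634173)(0.762991)(22.9) + (0.773191)(499.0) = 306.94 m.
1° of latitude spans 111000 m, so Δφ = 306.94 / 111000 × 3600 = 9.955″.

Δφ = 10.0″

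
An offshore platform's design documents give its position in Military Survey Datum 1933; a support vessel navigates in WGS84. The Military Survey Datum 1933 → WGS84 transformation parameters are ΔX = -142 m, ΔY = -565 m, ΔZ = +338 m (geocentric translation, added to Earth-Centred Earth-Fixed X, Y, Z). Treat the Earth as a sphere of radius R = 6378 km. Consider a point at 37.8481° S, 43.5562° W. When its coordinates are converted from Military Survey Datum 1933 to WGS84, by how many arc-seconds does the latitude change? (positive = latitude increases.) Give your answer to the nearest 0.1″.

Δφ = 14.3″

sin φ = -0.613570, cos φ = 0.789640, sin λ = -0.689066, cos λ = 0.724699.
North component: ΔN = −sin φ cos λ·ΔX − sin φ sin λ·ΔY + cos φ·ΔZ = −(-0.613570)(0.724699)(-142) − (-0.613570)(-0.689066)(-565) + (0.789640)(338) = 442.63 m.
1° of latitude spans πR/180 = 111317 m, so Δφ = 442.63 / 111317 × 3600 = 14.315″.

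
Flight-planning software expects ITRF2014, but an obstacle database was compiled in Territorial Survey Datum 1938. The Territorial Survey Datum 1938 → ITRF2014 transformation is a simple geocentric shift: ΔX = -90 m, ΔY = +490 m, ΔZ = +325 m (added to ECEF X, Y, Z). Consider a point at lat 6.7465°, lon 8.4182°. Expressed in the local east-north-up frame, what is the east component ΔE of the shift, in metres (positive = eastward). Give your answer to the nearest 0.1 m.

ΔE = 497.9 m

At φ = 6.7465°, λ = 8.4182°: sin φ = 0.117477, cos φ = 0.993076, sin λ = 0.146397, cos λ = 0.989226.
ΔE = −sin λ·ΔX + cos λ·ΔY = −(0.146397)·(-90) + (0.989226)·(490) = 497.90 m.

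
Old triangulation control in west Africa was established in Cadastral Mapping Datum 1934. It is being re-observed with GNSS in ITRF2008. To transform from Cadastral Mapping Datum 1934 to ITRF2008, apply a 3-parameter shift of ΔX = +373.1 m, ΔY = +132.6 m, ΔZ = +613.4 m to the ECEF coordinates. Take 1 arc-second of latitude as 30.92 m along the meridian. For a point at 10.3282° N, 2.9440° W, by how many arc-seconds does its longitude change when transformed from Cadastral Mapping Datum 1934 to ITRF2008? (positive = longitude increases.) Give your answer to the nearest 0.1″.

Δλ = 5.0″

sin φ = 0.179286, cos φ = 0.983797, sin λ = -0.051360, cos λ = 0.998680.
East component: ΔE = −sin λ·ΔX + cos λ·ΔY = −(-0.051360)(373.1) + (0.998680)(132.6) = 151.59 m.
1° of latitude spans 3600 × 30.92 = 111312 m; at latitude φ, 1° of longitude spans that × cos φ = 109508.4 m, so Δλ = 151.59 / 109508.4 × 3600 = 4.983″.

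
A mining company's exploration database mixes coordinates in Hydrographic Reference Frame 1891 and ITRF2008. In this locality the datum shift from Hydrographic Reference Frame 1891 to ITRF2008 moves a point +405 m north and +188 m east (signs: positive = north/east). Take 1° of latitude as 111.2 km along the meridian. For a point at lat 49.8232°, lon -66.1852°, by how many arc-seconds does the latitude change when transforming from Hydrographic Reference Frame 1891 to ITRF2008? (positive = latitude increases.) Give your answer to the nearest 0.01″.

Δφ = 13.11″

1° of latitude = 111.2 km, so Δφ = 405.0 / 111200 = 0.0036421° = 13.112″.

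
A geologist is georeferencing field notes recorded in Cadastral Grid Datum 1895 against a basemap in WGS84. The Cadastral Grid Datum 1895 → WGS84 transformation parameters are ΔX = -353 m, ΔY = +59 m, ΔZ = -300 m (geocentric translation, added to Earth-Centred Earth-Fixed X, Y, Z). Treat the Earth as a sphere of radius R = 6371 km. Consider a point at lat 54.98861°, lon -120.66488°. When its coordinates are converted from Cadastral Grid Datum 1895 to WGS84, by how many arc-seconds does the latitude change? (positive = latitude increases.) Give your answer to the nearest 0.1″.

sin φ = 0.819038, cos φ = 0.573739, sin λ = -0.860165, cos λ = -0.510016.
North component: ΔN = −sin φ cos λ·ΔX − sin φ sin λ·ΔY + cos φ·ΔZ = −(0.819038)(-0.510016)(-353) − (0.819038)(-0.860165)(59) + (0.573739)(-300) = -278.01 m.
1° of latitude spans πR/180 = 111195 m, so Δφ = -278.01 / 111195 × 3600 = -9.001″.

Δφ = -9.0″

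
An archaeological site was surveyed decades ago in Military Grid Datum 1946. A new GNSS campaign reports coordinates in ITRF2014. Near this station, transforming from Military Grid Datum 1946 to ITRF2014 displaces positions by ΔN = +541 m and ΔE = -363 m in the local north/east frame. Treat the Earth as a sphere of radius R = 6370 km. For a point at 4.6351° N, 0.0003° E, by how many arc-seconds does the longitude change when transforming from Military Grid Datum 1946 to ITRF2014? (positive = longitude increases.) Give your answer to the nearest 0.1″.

Δλ = -11.8″

At latitude 4.6351°, cos φ = 0.996730.
One radian of longitude at latitude φ spans R cos φ, so Δλ = ΔE / (R cos φ) = -363.0 / (6370000 × 0.996730) = -5.7173e-05 rad = -11.793″.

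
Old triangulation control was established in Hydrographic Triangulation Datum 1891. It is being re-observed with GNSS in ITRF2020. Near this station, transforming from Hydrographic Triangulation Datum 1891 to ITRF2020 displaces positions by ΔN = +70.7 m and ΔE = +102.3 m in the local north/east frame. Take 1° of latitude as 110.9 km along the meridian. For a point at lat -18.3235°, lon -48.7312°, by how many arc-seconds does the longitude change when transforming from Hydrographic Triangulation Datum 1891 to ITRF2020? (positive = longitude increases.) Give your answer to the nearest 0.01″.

Δλ = 3.50″

At latitude -18.3235°, cos φ = 0.949297.
1° of longitude at this latitude = 110.9 × cos φ = 105.28 km, so Δλ = 102.3 / 105277.0 = 0.0009717° = 3.498″.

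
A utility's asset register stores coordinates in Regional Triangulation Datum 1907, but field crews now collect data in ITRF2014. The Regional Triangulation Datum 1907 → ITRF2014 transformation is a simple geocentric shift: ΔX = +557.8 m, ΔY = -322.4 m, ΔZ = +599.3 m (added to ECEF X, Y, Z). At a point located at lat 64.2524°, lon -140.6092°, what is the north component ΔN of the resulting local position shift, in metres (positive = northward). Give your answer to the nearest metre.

ΔN = 464 m

At φ = 64.2524°, λ = -140.6092°: sin φ = 0.900716, cos φ = 0.434408, sin λ = -0.634606, cos λ = -0.772835.
ΔN = −sin φ cos λ·ΔX − sin φ sin λ·ΔY + cos φ·ΔZ = −(0.900716)(-0.772835)(557.8) − (0.900716)(-0.634606)(-322.4) + (0.434408)(599.3) = 464.34 m.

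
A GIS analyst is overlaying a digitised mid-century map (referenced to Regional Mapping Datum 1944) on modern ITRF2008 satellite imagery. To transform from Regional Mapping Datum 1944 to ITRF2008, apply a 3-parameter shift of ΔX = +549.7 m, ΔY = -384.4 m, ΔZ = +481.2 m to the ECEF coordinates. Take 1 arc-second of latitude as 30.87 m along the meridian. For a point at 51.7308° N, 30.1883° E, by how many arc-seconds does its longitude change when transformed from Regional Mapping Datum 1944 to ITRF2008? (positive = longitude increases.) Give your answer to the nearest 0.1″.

sin φ = 0.785109, cos φ = 0.619357, sin λ = 0.502843, cos λ = 0.864378.
East component: ΔE = −sin λ·ΔX + cos λ·ΔY = −(0.502843)(549.7) + (0.864378)(-384.4) = -608.68 m.
1° of latitude spans 3600 × 30.87 = 111132 m; at latitude φ, 1° of longitude spans that × cos φ = 68830.4 m, so Δλ = -608.68 / 68830.4 × 3600 = -31.835″.

Δλ = -31.8″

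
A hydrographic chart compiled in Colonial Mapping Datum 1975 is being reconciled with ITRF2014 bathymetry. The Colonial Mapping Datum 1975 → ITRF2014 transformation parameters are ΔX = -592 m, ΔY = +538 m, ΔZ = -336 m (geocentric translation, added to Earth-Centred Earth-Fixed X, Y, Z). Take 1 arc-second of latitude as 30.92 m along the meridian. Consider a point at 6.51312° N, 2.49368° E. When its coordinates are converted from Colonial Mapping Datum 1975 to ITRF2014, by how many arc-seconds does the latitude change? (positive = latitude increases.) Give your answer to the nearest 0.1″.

sin φ = 0.113431, cos φ = 0.993546, sin λ = 0.043509, cos λ = 0.999053.
North component: ΔN = −sin φ cos λ·ΔX − sin φ sin λ·ΔY + cos φ·ΔZ = −(0.113431)(0.999053)(-592) − (0.113431)(0.043509)(538) + (0.993546)(-336) = -269.40 m.
1° of latitude spans 3600 × 30.92 = 111312 m, so Δφ = -269.40 / 111312 × 3600 = -8.713″.

Δφ = -8.7″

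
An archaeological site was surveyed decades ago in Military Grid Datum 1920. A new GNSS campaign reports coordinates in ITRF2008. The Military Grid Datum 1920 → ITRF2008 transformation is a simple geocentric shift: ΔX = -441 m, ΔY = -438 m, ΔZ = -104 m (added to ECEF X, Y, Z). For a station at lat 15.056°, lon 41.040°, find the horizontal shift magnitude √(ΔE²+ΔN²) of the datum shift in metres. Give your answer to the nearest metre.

The local east axis at (φ, λ) is (−sin λ, cos λ, 0), so ΔE = −sin(41.040°)·(-441) + cos(41.040°)·(-438) = -40.81 m.
The local north axis is (−sin φ cos λ, −sin φ sin λ, cos φ), giving ΔN = 86.404 + 74.704 − 100.430 = 60.68 m.
Horizontal magnitude = √(ΔE² + ΔN²) = √((-40.81)² + 60.68²) = 73.12 m.

73 m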